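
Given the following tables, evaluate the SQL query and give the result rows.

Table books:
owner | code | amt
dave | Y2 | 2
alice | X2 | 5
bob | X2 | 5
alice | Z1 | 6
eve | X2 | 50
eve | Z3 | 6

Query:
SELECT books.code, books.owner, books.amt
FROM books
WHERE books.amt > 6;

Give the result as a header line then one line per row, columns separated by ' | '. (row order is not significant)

== RESULT ==
books.code | books.owner | books.amt
X2 | eve | 50

Derivation:
After WHERE (1 rows):
books.owner | books.code | books.amt
eve | X2 | 50
After SELECT (1 rows):
books.code | books.owner | books.amt
X2 | eve | 50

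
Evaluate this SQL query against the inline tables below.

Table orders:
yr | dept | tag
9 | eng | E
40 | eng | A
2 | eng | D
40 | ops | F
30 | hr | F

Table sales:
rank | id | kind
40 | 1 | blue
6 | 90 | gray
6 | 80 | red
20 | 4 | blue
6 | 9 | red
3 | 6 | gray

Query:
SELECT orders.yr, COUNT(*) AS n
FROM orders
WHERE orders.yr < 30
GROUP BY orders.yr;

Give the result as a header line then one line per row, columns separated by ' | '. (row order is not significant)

== RESULT ==
orders.yr | n
9 | 1
2 | 1

Derivation:
After WHERE (2 rows):
orders.yr | orders.dept | orders.tag
9 | eng | E
2 | eng | D
After GROUP BY (2 rows):
orders.yr | n
9 | 1
2 | 1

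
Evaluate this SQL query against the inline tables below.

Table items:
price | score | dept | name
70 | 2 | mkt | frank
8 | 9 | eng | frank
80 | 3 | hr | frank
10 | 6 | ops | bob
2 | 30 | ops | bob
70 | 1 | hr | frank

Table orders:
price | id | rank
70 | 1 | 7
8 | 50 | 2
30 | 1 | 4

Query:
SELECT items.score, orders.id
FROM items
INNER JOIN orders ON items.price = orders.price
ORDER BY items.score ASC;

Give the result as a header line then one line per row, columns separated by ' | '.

== RESULT ==
items.score | orders.id
1 | 1
2 | 1
9 | 50

Derivation:
After JOIN orders (3 rows):
items.price | items.score | items.dept | items.name | orders.price | orders.id | orders.rank
70 | 2 | mkt | frank | 70 | 1 | 7
8 | 9 | eng | frank | 8 | 50 | 2
70 | 1 | hr | frank | 70 | 1 | 7
After SELECT (3 rows):
items.score | orders.id
2 | 1
9 | 50
1 | 1
After ORDER BY (3 rows):
items.score | orders.id
1 | 1
2 | 1
9 | 50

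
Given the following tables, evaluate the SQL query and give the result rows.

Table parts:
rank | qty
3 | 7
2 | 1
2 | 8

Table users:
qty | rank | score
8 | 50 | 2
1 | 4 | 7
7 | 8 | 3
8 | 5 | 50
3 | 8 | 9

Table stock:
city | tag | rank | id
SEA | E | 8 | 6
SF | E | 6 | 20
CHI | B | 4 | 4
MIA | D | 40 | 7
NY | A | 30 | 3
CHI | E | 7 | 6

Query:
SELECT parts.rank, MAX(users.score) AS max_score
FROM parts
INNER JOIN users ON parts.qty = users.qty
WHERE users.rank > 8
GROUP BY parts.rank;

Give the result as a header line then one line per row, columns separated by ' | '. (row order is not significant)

== RESULT ==
parts.rank | max_score
2 | 2

Derivation:
After JOIN users (4 rows):
parts.rank | parts.qty | users.qty | users.rank | users.score
3 | 7 | 7 | 8 | 3
2 | 1 | 1 | 4 | 7
2 | 8 | 8 | 50 | 2
2 | 8 | 8 | 5 | 50
After WHERE (1 rows):
parts.rank | parts.qty | users.qty | users.rank | users.score
2 | 8 | 8 | 50 | 2
After GROUP BY (1 rows):
parts.rank | max_score
2 | 2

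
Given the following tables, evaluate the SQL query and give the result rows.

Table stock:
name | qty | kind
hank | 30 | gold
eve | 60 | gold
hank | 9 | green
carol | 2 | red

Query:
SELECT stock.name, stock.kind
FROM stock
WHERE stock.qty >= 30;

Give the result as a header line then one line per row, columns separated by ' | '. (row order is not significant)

== RESULT ==
stock.name | stock.kind
hank | gold
eve | gold

Derivation:
After WHERE (2 rows):
stock.name | stock.qty | stock.kind
hank | 30 | gold
eve | 60 | gold
After SELECT (2 rows):
stock.name | stock.kind
hank | gold
eve | gold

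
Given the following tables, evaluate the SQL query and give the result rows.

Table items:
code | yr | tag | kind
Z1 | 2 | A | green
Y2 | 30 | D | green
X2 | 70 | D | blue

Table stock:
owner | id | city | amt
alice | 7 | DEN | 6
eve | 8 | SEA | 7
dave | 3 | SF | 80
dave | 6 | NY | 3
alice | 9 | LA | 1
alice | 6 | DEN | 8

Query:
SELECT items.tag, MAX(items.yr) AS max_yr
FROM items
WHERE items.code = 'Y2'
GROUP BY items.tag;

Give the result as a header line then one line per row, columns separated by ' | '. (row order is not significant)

== RESULT ==
items.tag | max_yr
D | 30

Derivation:
After WHERE (1 rows):
items.code | items.yr | items.tag | items.kind
Y2 | 30 | D | green
After GROUP BY (1 rows):
items.tag | max_yr
D | 30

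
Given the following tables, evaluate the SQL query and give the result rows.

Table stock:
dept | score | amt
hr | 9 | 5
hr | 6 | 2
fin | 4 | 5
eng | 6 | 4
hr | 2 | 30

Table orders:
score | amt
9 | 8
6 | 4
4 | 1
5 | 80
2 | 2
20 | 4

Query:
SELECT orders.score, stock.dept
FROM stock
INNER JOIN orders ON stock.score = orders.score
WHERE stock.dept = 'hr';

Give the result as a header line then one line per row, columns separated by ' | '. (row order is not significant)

== RESULT ==
orders.score | stock.dept
9 | hr
6 | hr
2 | hr

Derivation:
After JOIN orders (5 rows):
stock.dept | stock.score | stock.amt | orders.score | orders.amt
hr | 9 | 5 | 9 | 8
hr | 6 | 2 | 6 | 4
fin | 4 | 5 | 4 | 1
eng | 6 | 4 | 6 | 4
hr | 2 | 30 | 2 | 2
After WHERE (3 rows):
stock.dept | stock.score | stock.amt | orders.score | orders.amt
hr | 9 | 5 | 9 | 8
hr | 6 | 2 | 6 | 4
hr | 2 | 30 | 2 | 2
After SELECT (3 rows):
orders.score | stock.dept
9 | hr
6 | hr
2 | hr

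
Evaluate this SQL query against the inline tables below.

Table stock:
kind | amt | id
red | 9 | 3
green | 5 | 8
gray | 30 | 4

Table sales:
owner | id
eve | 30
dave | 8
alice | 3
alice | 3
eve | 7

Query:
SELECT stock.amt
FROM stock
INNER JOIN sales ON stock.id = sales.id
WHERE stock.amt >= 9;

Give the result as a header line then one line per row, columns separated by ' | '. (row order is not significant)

After JOIN sales (3 rows):
stock.kind | stock.amt | stock.id | sales.owner | sales.id
red | 9 | 3 | alice | 3
red | 9 | 3 | alice | 3
green | 5 | 8 | dave | 8
After WHERE (2 rows):
stock.kind | stock.amt | stock.id | sales.owner | sales.id
red | 9 | 3 | alice | 3
red | 9 | 3 | alice | 3
After SELECT (2 rows):
stock.amt
9
9

== RESULT ==
stock.amt
9
9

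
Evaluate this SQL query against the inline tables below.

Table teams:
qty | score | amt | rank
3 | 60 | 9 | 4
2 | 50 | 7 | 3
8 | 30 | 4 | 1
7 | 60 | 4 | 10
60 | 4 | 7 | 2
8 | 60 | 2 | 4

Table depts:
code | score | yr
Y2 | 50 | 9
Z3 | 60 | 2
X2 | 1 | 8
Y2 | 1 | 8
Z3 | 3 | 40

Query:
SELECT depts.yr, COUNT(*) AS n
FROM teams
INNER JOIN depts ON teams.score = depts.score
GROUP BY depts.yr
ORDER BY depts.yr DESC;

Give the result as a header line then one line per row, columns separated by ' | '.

After JOIN depts (4 rows):
teams.qty | teams.score | teams.amt | teams.rank | depts.code | depts.score | depts.yr
3 | 60 | 9 | 4 | Z3 | 60 | 2
2 | 50 | 7 | 3 | Y2 | 50 | 9
7 | 60 | 4 | 10 | Z3 | 60 | 2
8 | 60 | 2 | 4 | Z3 | 60 | 2
After GROUP BY (2 rows):
depts.yr | n
2 | 3
9 | 1
After ORDER BY (2 rows):
depts.yr | n
9 | 1
2 | 3

== RESULT ==
depts.yr | n
9 | 1
2 | 3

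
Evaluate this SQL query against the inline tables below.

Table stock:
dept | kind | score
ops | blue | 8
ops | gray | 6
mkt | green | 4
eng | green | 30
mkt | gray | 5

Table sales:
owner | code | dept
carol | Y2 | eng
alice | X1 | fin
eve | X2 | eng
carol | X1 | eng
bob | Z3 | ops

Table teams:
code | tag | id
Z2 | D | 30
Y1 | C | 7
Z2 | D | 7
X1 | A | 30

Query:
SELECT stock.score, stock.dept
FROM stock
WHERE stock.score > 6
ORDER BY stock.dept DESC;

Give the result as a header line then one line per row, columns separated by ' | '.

After WHERE (2 rows):
stock.dept | stock.kind | stock.score
ops | blue | 8
eng | green | 30
After SELECT (2 rows):
stock.score | stock.dept
8 | ops
30 | eng
After ORDER BY (2 rows):
stock.score | stock.dept
8 | ops
30 | eng

== RESULT ==
stock.score | stock.dept
8 | ops
30 | eng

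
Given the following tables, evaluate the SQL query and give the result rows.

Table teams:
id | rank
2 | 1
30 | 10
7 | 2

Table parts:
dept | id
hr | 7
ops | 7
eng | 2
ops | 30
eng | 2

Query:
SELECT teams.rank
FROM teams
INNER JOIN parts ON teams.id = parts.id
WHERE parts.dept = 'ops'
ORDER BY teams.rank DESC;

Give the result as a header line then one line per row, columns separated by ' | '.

After JOIN parts (5 rows):
teams.id | teams.rank | parts.dept | parts.id
2 | 1 | eng | 2
2 | 1 | eng | 2
30 | 10 | ops | 30
7 | 2 | hr | 7
7 | 2 | ops | 7
After WHERE (2 rows):
teams.id | teams.rank | parts.dept | parts.id
30 | 10 | ops | 30
7 | 2 | ops | 7
After SELECT (2 rows):
teams.rank
10
2
After ORDER BY (2 rows):
teams.rank
10
2

== RESULT ==
teams.rank
10
2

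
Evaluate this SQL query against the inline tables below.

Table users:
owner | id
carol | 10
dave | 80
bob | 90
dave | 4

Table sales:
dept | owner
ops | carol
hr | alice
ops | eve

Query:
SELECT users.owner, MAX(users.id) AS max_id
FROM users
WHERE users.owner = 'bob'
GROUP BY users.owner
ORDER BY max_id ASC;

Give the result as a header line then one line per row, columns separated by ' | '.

After WHERE (1 rows):
users.owner | users.id
bob | 90
After GROUP BY (1 rows):
users.owner | max_id
bob | 90
After ORDER BY (1 rows):
users.owner | max_id
bob | 90

== RESULT ==
users.owner | max_id
bob | 90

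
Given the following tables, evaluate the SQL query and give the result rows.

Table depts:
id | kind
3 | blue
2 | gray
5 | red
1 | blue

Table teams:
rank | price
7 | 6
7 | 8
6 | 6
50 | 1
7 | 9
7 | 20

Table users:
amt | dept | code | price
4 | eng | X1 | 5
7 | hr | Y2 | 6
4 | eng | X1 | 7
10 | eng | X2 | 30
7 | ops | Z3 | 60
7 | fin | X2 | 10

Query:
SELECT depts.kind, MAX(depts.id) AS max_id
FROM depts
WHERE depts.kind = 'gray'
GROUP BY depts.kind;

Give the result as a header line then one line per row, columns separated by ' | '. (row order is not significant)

After WHERE (1 rows):
depts.id | depts.kind
2 | gray
After GROUP BY (1 rows):
depts.kind | max_id
gray | 2

== RESULT ==
depts.kind | max_id
gray | 2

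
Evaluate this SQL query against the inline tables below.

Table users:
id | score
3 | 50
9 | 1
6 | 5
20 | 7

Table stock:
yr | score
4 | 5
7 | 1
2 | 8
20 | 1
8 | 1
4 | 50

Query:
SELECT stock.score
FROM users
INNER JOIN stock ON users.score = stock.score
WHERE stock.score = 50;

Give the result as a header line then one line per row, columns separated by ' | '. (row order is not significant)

== RESULT ==
stock.score
50

Derivation:
After JOIN stock (5 rows):
users.id | users.score | stock.yr | stock.score
3 | 50 | 4 | 50
9 | 1 | 7 | 1
9 | 1 | 20 | 1
9 | 1 | 8 | 1
6 | 5 | 4 | 5
After WHERE (1 rows):
users.id | users.score | stock.yr | stock.score
3 | 50 | 4 | 50
After SELECT (1 rows):
stock.score
50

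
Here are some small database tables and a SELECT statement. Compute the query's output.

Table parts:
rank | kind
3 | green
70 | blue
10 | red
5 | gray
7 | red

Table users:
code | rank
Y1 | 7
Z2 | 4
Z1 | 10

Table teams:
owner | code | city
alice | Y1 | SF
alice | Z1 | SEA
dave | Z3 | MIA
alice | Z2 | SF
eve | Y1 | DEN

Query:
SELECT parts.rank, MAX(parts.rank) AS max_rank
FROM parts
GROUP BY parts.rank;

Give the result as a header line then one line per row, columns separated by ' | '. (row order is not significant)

== RESULT ==
parts.rank | max_rank
3 | 3
70 | 70
10 | 10
5 | 5
7 | 7

Derivation:
After GROUP BY (5 rows):
parts.rank | max_rank
3 | 3
70 | 70
10 | 10
5 | 5
7 | 7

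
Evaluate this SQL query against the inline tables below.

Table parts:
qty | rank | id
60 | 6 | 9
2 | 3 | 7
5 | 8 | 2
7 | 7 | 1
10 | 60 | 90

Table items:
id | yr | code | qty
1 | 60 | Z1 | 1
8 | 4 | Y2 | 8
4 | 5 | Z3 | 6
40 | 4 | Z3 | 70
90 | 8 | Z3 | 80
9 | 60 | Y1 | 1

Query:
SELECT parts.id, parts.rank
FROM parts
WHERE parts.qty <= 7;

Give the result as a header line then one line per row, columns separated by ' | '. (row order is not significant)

After WHERE (3 rows):
parts.qty | parts.rank | parts.id
2 | 3 | 7
5 | 8 | 2
7 | 7 | 1
After SELECT (3 rows):
parts.id | parts.rank
7 | 3
2 | 8
1 | 7

== RESULT ==
parts.id | parts.rank
7 | 3
2 | 8
1 | 7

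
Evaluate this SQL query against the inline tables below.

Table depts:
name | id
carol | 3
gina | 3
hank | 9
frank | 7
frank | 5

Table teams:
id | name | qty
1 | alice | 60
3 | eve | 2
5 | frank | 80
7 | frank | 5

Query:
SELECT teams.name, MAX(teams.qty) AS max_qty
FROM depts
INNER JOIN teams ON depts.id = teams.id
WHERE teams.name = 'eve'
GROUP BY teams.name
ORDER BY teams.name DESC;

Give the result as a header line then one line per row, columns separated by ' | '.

== RESULT ==
teams.name | max_qty
eve | 2

Derivation:
After JOIN teams (4 rows):
depts.name | depts.id | teams.id | teams.name | teams.qty
carol | 3 | 3 | eve | 2
gina | 3 | 3 | eve | 2
frank | 7 | 7 | frank | 5
frank | 5 | 5 | frank | 80
After WHERE (2 rows):
depts.name | depts.id | teams.id | teams.name | teams.qty
carol | 3 | 3 | eve | 2
gina | 3 | 3 | eve | 2
After GROUP BY (1 rows):
teams.name | max_qty
eve | 2
After ORDER BY (1 rows):
teams.name | max_qty
eve | 2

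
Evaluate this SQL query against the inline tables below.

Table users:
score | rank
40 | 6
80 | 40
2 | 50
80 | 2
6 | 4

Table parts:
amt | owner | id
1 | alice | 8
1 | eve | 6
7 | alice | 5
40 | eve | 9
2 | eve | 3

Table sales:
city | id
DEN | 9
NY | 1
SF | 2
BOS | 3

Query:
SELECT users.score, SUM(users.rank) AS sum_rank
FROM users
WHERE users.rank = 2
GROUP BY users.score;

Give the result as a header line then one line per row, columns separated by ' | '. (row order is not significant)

After WHERE (1 rows):
users.score | users.rank
80 | 2
After GROUP BY (1 rows):
users.score | sum_rank
80 | 2

== RESULT ==
users.score | sum_rank
80 | 2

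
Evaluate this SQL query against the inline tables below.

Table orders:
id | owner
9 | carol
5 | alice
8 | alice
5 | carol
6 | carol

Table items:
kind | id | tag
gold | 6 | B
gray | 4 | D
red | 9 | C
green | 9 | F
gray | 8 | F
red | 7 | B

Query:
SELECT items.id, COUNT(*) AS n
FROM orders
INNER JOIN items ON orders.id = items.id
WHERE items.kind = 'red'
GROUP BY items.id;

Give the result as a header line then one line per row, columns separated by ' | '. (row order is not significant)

== RESULT ==
items.id | n
9 | 1

Derivation:
After JOIN items (4 rows):
orders.id | orders.owner | items.kind | items.id | items.tag
9 | carol | red | 9 | C
9 | carol | green | 9 | F
8 | alice | gray | 8 | F
6 | carol | gold | 6 | B
After WHERE (1 rows):
orders.id | orders.owner | items.kind | items.id | items.tag
9 | carol | red | 9 | C
After GROUP BY (1 rows):
items.id | n
9 | 1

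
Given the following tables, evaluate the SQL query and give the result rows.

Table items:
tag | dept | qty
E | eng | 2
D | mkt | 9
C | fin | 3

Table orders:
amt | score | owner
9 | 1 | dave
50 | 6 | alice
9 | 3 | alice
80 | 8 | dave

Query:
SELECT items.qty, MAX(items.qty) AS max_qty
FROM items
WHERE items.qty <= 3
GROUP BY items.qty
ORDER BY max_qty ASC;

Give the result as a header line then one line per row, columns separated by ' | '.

After WHERE (2 rows):
items.tag | items.dept | items.qty
E | eng | 2
C | fin | 3
After GROUP BY (2 rows):
items.qty | max_qty
2 | 2
3 | 3
After ORDER BY (2 rows):
items.qty | max_qty
2 | 2
3 | 3

== RESULT ==
items.qty | max_qty
2 | 2
3 | 3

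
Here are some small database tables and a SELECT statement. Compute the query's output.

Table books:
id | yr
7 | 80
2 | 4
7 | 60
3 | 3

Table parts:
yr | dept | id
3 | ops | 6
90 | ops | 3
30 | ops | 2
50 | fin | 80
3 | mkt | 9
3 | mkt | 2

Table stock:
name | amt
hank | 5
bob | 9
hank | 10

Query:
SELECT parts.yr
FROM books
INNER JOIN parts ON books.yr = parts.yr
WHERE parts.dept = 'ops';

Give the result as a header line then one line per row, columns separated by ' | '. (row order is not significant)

After JOIN parts (3 rows):
books.id | books.yr | parts.yr | parts.dept | parts.id
3 | 3 | 3 | ops | 6
3 | 3 | 3 | mkt | 9
3 | 3 | 3 | mkt | 2
After WHERE (1 rows):
books.id | books.yr | parts.yr | parts.dept | parts.id
3 | 3 | 3 | ops | 6
After SELECT (1 rows):
parts.yr
3

== RESULT ==
parts.yr
3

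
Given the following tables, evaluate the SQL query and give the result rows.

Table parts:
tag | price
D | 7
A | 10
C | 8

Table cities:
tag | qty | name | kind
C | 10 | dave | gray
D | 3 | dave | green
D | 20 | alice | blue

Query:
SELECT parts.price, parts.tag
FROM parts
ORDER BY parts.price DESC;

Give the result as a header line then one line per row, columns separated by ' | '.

After SELECT (3 rows):
parts.price | parts.tag
7 | D
10 | A
8 | C
After ORDER BY (3 rows):
parts.price | parts.tag
10 | A
8 | C
7 | D

== RESULT ==
parts.price | parts.tag
10 | A
8 | C
7 | D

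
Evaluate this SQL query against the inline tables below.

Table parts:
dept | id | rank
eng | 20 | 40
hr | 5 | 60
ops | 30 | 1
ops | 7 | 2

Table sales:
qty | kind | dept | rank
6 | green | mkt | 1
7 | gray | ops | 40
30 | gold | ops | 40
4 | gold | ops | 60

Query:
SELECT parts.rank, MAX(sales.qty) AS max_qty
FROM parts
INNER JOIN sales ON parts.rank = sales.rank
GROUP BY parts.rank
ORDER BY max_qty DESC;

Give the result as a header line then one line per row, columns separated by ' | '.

== RESULT ==
parts.rank | max_qty
40 | 30
1 | 6
60 | 4

Derivation:
After JOIN sales (4 rows):
parts.dept | parts.id | parts.rank | sales.qty | sales.kind | sales.dept | sales.rank
eng | 20 | 40 | 7 | gray | ops | 40
eng | 20 | 40 | 30 | gold | ops | 40
hr | 5 | 60 | 4 | gold | ops | 60
ops | 30 | 1 | 6 | green | mkt | 1
After GROUP BY (3 rows):
parts.rank | max_qty
40 | 30
60 | 4
1 | 6
After ORDER BY (3 rows):
parts.rank | max_qty
40 | 30
1 | 6
60 | 4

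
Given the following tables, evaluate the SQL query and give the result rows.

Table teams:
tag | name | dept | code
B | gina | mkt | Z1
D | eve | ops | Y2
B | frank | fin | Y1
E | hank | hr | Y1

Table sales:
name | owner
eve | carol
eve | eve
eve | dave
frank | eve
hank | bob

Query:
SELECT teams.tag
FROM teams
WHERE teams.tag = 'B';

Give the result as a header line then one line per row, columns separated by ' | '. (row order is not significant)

== RESULT ==
teams.tag
B
B

Derivation:
After WHERE (2 rows):
teams.tag | teams.name | teams.dept | teams.code
B | gina | mkt | Z1
B | frank | fin | Y1
After SELECT (2 rows):
teams.tag
B
B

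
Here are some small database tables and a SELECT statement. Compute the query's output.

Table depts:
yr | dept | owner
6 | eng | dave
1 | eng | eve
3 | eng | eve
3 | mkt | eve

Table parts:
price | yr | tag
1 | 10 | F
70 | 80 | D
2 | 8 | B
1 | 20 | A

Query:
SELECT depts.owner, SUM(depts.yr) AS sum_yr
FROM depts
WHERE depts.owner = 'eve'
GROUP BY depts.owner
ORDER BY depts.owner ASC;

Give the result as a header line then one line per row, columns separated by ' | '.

After WHERE (3 rows):
depts.yr | depts.dept | depts.owner
1 | eng | eve
3 | eng | eve
3 | mkt | eve
After GROUP BY (1 rows):
depts.owner | sum_yr
eve | 7
After ORDER BY (1 rows):
depts.owner | sum_yr
eve | 7

== RESULT ==
depts.owner | sum_yr
eve | 7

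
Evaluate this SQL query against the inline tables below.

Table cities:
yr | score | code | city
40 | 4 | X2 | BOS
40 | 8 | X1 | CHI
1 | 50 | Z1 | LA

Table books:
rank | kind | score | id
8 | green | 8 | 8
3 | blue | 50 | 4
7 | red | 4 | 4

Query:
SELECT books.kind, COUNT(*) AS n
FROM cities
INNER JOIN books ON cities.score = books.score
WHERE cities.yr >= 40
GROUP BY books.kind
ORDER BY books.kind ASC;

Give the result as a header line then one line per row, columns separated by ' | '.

After JOIN books (3 rows):
cities.yr | cities.score | cities.code | cities.city | books.rank | books.kind | books.score | books.id
40 | 4 | X2 | BOS | 7 | red | 4 | 4
40 | 8 | X1 | CHI | 8 | green | 8 | 8
1 | 50 | Z1 | LA | 3 | blue | 50 | 4
After WHERE (2 rows):
cities.yr | cities.score | cities.code | cities.city | books.rank | books.kind | books.score | books.id
40 | 4 | X2 | BOS | 7 | red | 4 | 4
40 | 8 | X1 | CHI | 8 | green | 8 | 8
After GROUP BY (2 rows):
books.kind | n
red | 1
green | 1
After ORDER BY (2 rows):
books.kind | n
green | 1
red | 1

== RESULT ==
books.kind | n
green | 1
red | 1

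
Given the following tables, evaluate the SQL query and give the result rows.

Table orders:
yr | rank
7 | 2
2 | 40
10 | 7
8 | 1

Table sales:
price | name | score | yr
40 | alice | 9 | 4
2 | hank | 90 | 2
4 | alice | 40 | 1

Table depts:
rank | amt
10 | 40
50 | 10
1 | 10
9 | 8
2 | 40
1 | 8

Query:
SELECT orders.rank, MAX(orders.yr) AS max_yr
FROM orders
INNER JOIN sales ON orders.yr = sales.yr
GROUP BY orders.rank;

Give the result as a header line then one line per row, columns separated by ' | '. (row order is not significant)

After JOIN sales (1 rows):
orders.yr | orders.rank | sales.price | sales.name | sales.score | sales.yr
2 | 40 | 2 | hank | 90 | 2
After GROUP BY (1 rows):
orders.rank | max_yr
40 | 2

== RESULT ==
orders.rank | max_yr
40 | 2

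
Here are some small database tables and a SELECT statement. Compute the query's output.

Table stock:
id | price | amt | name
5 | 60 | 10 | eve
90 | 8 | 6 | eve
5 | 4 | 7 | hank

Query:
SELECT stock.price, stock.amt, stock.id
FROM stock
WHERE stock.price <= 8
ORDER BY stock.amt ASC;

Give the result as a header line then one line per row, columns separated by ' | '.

After WHERE (2 rows):
stock.id | stock.price | stock.amt | stock.name
90 | 8 | 6 | eve
5 | 4 | 7 | hank
After SELECT (2 rows):
stock.price | stock.amt | stock.id
8 | 6 | 90
4 | 7 | 5
After ORDER BY (2 rows):
stock.price | stock.amt | stock.id
8 | 6 | 90
4 | 7 | 5

== RESULT ==
stock.price | stock.amt | stock.id
8 | 6 | 90
4 | 7 | 5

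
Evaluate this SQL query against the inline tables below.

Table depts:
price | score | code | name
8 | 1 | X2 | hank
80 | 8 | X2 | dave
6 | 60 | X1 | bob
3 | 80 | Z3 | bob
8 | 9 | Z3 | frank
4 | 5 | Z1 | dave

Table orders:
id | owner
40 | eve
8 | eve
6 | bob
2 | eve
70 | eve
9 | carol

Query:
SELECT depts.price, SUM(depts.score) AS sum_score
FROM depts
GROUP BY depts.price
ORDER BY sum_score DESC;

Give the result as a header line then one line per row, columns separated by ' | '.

After GROUP BY (5 rows):
depts.price | sum_score
8 | 10
80 | 8
6 | 60
3 | 80
4 | 5
After ORDER BY (5 rows):
depts.price | sum_score
3 | 80
6 | 60
8 | 10
80 | 8
4 | 5

== RESULT ==
depts.price | sum_score
3 | 80
6 | 60
8 | 10
80 | 8
4 | 5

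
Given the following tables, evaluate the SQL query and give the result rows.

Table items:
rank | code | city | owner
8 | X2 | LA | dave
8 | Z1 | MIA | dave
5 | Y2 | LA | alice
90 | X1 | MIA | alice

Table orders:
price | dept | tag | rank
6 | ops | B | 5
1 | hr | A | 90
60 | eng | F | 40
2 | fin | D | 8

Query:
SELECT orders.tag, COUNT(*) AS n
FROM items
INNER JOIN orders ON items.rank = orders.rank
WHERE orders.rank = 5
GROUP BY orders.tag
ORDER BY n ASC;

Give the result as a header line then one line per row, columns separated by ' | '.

== RESULT ==
orders.tag | n
B | 1

Derivation:
After JOIN orders (4 rows):
items.rank | items.code | items.city | items.owner | orders.price | orders.dept | orders.tag | orders.rank
8 | X2 | LA | dave | 2 | fin | D | 8
8 | Z1 | MIA | dave | 2 | fin | D | 8
5 | Y2 | LA | alice | 6 | ops | B | 5
90 | X1 | MIA | alice | 1 | hr | A | 90
After WHERE (1 rows):
items.rank | items.code | items.city | items.owner | orders.price | orders.dept | orders.tag | orders.rank
5 | Y2 | LA | alice | 6 | ops | B | 5
After GROUP BY (1 rows):
orders.tag | n
B | 1
After ORDER BY (1 rows):
orders.tag | n
B | 1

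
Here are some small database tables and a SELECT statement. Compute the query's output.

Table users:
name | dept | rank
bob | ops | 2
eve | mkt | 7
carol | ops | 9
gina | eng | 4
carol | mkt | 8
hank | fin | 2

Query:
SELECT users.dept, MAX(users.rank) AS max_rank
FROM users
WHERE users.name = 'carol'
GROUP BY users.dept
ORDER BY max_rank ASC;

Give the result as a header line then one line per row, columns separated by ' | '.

After WHERE (2 rows):
users.name | users.dept | users.rank
carol | ops | 9
carol | mkt | 8
After GROUP BY (2 rows):
users.dept | max_rank
ops | 9
mkt | 8
After ORDER BY (2 rows):
users.dept | max_rank
mkt | 8
ops | 9

== RESULT ==
users.dept | max_rank
mkt | 8
ops | 9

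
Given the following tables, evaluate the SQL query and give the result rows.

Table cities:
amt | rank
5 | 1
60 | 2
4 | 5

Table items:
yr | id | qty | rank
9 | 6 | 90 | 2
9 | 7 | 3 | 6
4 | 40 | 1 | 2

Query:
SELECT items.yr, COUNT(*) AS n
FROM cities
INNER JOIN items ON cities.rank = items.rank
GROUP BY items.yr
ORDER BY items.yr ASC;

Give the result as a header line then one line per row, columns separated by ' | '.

== RESULT ==
items.yr | n
4 | 1
9 | 1

Derivation:
After JOIN items (2 rows):
cities.amt | cities.rank | items.yr | items.id | items.qty | items.rank
60 | 2 | 9 | 6 | 90 | 2
60 | 2 | 4 | 40 | 1 | 2
After GROUP BY (2 rows):
items.yr | n
9 | 1
4 | 1
After ORDER BY (2 rows):
items.yr | n
4 | 1
9 | 1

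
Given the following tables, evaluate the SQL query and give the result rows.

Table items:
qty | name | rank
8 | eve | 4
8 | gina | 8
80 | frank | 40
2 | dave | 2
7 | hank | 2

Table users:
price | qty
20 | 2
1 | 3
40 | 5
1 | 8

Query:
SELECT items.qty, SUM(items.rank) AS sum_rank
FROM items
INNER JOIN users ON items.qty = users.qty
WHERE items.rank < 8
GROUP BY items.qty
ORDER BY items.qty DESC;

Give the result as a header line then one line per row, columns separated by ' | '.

== RESULT ==
items.qty | sum_rank
8 | 4
2 | 2

Derivation:
After JOIN users (3 rows):
items.qty | items.name | items.rank | users.price | users.qty
8 | eve | 4 | 1 | 8
8 | gina | 8 | 1 | 8
2 | dave | 2 | 20 | 2
After WHERE (2 rows):
items.qty | items.name | items.rank | users.price | users.qty
8 | eve | 4 | 1 | 8
2 | dave | 2 | 20 | 2
After GROUP BY (2 rows):
items.qty | sum_rank
8 | 4
2 | 2
After ORDER BY (2 rows):
items.qty | sum_rank
8 | 4
2 | 2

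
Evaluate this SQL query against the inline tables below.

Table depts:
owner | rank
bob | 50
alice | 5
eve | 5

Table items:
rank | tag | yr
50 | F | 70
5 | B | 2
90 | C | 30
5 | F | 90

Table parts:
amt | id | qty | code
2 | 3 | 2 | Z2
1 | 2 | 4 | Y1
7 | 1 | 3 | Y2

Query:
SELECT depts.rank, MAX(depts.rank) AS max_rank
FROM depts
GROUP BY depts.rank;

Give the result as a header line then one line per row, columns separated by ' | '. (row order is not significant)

After GROUP BY (2 rows):
depts.rank | max_rank
50 | 50
5 | 5

== RESULT ==
depts.rank | max_rank
50 | 50
5 | 5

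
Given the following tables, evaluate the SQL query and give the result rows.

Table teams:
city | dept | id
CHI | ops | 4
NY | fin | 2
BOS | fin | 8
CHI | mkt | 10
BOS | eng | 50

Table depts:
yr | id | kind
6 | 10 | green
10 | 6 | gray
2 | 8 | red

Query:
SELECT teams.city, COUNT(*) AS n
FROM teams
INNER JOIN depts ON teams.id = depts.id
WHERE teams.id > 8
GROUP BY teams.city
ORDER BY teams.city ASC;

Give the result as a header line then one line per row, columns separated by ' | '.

After JOIN depts (2 rows):
teams.city | teams.dept | teams.id | depts.yr | depts.id | depts.kind
BOS | fin | 8 | 2 | 8 | red
CHI | mkt | 10 | 6 | 10 | green
After WHERE (1 rows):
teams.city | teams.dept | teams.id | depts.yr | depts.id | depts.kind
CHI | mkt | 10 | 6 | 10 | green
After GROUP BY (1 rows):
teams.city | n
CHI | 1
After ORDER BY (1 rows):
teams.city | n
CHI | 1

== RESULT ==
teams.city | n
CHI | 1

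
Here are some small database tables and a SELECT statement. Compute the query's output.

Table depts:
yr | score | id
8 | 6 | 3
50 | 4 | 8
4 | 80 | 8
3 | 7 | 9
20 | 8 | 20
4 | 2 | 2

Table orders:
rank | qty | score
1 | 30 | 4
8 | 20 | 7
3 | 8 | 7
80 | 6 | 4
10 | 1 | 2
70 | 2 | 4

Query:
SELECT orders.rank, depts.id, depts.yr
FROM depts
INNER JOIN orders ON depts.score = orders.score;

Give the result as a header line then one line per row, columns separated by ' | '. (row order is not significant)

== RESULT ==
orders.rank | depts.id | depts.yr
1 | 8 | 50
80 | 8 | 50
70 | 8 | 50
8 | 9 | 3
3 | 9 | 3
10 | 2 | 4

Derivation:
After JOIN orders (6 rows):
depts.yr | depts.score | depts.id | orders.rank | orders.qty | orders.score
50 | 4 | 8 | 1 | 30 | 4
50 | 4 | 8 | 80 | 6 | 4
50 | 4 | 8 | 70 | 2 | 4
3 | 7 | 9 | 8 | 20 | 7
3 | 7 | 9 | 3 | 8 | 7
4 | 2 | 2 | 10 | 1 | 2
After SELECT (6 rows):
orders.rank | depts.id | depts.yr
1 | 8 | 50
80 | 8 | 50
70 | 8 | 50
8 | 9 | 3
3 | 9 | 3
10 | 2 | 4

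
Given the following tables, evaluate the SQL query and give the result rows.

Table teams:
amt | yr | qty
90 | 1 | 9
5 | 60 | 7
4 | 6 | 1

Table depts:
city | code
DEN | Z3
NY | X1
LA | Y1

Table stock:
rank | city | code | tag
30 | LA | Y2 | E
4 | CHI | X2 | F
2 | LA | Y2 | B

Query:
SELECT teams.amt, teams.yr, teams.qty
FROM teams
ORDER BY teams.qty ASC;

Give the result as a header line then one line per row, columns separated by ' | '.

After SELECT (3 rows):
teams.amt | teams.yr | teams.qty
90 | 1 | 9
5 | 60 | 7
4 | 6 | 1
After ORDER BY (3 rows):
teams.amt | teams.yr | teams.qty
4 | 6 | 1
5 | 60 | 7
90 | 1 | 9

== RESULT ==
teams.amt | teams.yr | teams.qty
4 | 6 | 1
5 | 60 | 7
90 | 1 | 9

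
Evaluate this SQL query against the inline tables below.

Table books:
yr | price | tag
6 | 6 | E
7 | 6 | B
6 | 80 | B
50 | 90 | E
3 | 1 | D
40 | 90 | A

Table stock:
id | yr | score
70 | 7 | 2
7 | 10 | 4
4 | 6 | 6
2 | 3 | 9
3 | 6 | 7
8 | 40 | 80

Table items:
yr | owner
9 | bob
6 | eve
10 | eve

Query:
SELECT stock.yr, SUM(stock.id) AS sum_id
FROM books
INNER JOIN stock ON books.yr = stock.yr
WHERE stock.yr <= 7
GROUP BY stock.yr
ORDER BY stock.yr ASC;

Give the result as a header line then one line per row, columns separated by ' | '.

== RESULT ==
stock.yr | sum_id
3 | 2
6 | 14
7 | 70

Derivation:
After JOIN stock (7 rows):
books.yr | books.price | books.tag | stock.id | stock.yr | stock.score
6 | 6 | E | 4 | 6 | 6
6 | 6 | E | 3 | 6 | 7
7 | 6 | B | 70 | 7 | 2
6 | 80 | B | 4 | 6 | 6
6 | 80 | B | 3 | 6 | 7
3 | 1 | D | 2 | 3 | 9
40 | 90 | A | 8 | 40 | 80
After WHERE (6 rows):
books.yr | books.price | books.tag | stock.id | stock.yr | stock.score
6 | 6 | E | 4 | 6 | 6
6 | 6 | E | 3 | 6 | 7
7 | 6 | B | 70 | 7 | 2
6 | 80 | B | 4 | 6 | 6
6 | 80 | B | 3 | 6 | 7
3 | 1 | D | 2 | 3 | 9
After GROUP BY (3 rows):
stock.yr | sum_id
6 | 14
7 | 70
3 | 2
After ORDER BY (3 rows):
stock.yr | sum_id
3 | 2
6 | 14
7 | 70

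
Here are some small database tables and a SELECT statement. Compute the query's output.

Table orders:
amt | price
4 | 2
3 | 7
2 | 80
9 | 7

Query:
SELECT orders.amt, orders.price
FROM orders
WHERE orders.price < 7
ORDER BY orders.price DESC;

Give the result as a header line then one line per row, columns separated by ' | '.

After WHERE (1 rows):
orders.amt | orders.price
4 | 2
After SELECT (1 rows):
orders.amt | orders.price
4 | 2
After ORDER BY (1 rows):
orders.amt | orders.price
4 | 2

== RESULT ==
orders.amt | orders.price
4 | 2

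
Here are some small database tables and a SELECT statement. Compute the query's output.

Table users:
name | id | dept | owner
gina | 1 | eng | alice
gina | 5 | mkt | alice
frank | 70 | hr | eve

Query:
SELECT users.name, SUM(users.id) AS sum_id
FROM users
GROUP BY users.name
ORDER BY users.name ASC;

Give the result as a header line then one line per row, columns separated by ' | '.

== RESULT ==
users.name | sum_id
frank | 70
gina | 6

Derivation:
After GROUP BY (2 rows):
users.name | sum_id
gina | 6
frank | 70
After ORDER BY (2 rows):
users.name | sum_id
frank | 70
gina | 6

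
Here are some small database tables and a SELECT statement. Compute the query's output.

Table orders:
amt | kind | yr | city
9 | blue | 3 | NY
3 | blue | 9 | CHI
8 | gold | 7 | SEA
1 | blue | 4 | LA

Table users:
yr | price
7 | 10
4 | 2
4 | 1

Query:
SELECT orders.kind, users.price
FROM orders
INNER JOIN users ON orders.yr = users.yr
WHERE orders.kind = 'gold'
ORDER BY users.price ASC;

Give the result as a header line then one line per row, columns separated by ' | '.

After JOIN users (3 rows):
orders.amt | orders.kind | orders.yr | orders.city | users.yr | users.price
8 | gold | 7 | SEA | 7 | 10
1 | blue | 4 | LA | 4 | 2
1 | blue | 4 | LA | 4 | 1
After WHERE (1 rows):
orders.amt | orders.kind | orders.yr | orders.city | users.yr | users.price
8 | gold | 7 | SEA | 7 | 10
After SELECT (1 rows):
orders.kind | users.price
gold | 10
After ORDER BY (1 rows):
orders.kind | users.price
gold | 10

== RESULT ==
orders.kind | users.price
gold | 10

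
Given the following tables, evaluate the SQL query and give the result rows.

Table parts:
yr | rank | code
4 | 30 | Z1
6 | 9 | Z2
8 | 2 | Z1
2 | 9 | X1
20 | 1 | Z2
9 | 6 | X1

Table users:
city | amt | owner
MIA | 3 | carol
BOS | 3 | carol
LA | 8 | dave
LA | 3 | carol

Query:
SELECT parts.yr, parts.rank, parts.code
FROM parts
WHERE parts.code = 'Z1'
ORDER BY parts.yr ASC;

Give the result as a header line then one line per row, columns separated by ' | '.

After WHERE (2 rows):
parts.yr | parts.rank | parts.code
4 | 30 | Z1
8 | 2 | Z1
After SELECT (2 rows):
parts.yr | parts.rank | parts.code
4 | 30 | Z1
8 | 2 | Z1
After ORDER BY (2 rows):
parts.yr | parts.rank | parts.code
4 | 30 | Z1
8 | 2 | Z1

== RESULT ==
parts.yr | parts.rank | parts.code
4 | 30 | Z1
8 | 2 | Z1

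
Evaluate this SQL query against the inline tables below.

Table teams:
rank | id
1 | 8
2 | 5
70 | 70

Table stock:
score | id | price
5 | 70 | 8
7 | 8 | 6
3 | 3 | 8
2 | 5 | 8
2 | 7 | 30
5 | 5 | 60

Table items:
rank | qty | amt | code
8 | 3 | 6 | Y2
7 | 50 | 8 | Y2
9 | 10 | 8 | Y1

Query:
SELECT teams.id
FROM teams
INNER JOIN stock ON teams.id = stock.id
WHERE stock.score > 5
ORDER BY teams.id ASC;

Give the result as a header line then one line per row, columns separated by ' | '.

== RESULT ==
teams.id
8

Derivation:
After JOIN stock (4 rows):
teams.rank | teams.id | stock.score | stock.id | stock.price
1 | 8 | 7 | 8 | 6
2 | 5 | 2 | 5 | 8
2 | 5 | 5 | 5 | 60
70 | 70 | 5 | 70 | 8
After WHERE (1 rows):
teams.rank | teams.id | stock.score | stock.id | stock.price
1 | 8 | 7 | 8 | 6
After SELECT (1 rows):
teams.id
8
After ORDER BY (1 rows):
teams.id
8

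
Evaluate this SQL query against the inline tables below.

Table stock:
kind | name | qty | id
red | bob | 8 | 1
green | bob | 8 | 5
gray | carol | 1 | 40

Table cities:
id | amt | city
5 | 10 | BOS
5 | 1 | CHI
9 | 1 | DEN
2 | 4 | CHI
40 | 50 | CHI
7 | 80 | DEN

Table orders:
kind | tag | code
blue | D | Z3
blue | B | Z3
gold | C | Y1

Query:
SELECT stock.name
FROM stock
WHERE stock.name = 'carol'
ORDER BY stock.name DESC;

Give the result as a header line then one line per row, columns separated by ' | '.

== RESULT ==
stock.name
carol

Derivation:
After WHERE (1 rows):
stock.kind | stock.name | stock.qty | stock.id
gray | carol | 1 | 40
After SELECT (1 rows):
stock.name
carol
After ORDER BY (1 rows):
stock.name
carol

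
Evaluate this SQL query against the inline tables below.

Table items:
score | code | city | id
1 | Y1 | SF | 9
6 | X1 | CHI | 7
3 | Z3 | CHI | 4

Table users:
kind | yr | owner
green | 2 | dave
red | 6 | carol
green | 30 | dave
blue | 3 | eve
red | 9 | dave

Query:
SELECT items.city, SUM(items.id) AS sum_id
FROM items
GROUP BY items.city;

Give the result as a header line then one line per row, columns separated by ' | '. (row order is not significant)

After GROUP BY (2 rows):
items.city | sum_id
SF | 9
CHI | 11

== RESULT ==
items.city | sum_id
SF | 9
CHI | 11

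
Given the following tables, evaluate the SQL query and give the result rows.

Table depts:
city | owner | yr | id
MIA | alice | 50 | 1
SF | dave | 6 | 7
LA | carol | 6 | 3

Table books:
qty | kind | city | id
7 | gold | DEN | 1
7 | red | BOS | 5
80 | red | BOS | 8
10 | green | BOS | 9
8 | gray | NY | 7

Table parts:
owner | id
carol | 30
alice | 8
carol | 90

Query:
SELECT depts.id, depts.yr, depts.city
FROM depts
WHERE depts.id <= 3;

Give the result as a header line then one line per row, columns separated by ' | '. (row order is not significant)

== RESULT ==
depts.id | depts.yr | depts.city
1 | 50 | MIA
3 | 6 | LA

Derivation:
After WHERE (2 rows):
depts.city | depts.owner | depts.yr | depts.id
MIA | alice | 50 | 1
LA | carol | 6 | 3
After SELECT (2 rows):
depts.id | depts.yr | depts.city
1 | 50 | MIA
3 | 6 | LA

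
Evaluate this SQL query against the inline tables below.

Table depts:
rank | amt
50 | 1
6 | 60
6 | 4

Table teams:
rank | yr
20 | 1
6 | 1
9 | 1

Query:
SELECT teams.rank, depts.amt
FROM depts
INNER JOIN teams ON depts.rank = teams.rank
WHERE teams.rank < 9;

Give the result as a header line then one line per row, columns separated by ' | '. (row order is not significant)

After JOIN teams (2 rows):
depts.rank | depts.amt | teams.rank | teams.yr
6 | 60 | 6 | 1
6 | 4 | 6 | 1
After WHERE (2 rows):
depts.rank | depts.amt | teams.rank | teams.yr
6 | 60 | 6 | 1
6 | 4 | 6 | 1
After SELECT (2 rows):
teams.rank | depts.amt
6 | 60
6 | 4

== RESULT ==
teams.rank | depts.amt
6 | 60
6 | 4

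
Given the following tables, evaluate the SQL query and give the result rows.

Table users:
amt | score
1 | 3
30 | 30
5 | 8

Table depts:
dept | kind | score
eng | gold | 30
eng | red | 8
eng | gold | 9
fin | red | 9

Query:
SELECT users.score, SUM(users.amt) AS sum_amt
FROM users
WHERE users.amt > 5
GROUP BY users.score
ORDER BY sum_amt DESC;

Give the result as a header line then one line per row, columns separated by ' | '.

After WHERE (1 rows):
users.amt | users.score
30 | 30
After GROUP BY (1 rows):
users.score | sum_amt
30 | 30
After ORDER BY (1 rows):
users.score | sum_amt
30 | 30

== RESULT ==
users.score | sum_amt
30 | 30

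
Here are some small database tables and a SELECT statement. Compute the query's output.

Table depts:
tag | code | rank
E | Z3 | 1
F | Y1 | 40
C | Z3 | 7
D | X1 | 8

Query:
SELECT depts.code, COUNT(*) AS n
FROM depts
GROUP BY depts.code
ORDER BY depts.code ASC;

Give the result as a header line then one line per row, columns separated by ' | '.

== RESULT ==
depts.code | n
X1 | 1
Y1 | 1
Z3 | 2

Derivation:
After GROUP BY (3 rows):
depts.code | n
Z3 | 2
Y1 | 1
X1 | 1
After ORDER BY (3 rows):
depts.code | n
X1 | 1
Y1 | 1
Z3 | 2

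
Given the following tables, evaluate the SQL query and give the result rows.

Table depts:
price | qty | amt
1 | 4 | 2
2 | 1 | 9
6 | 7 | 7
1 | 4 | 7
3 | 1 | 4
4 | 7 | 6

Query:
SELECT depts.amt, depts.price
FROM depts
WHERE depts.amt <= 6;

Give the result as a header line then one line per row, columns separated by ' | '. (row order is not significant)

== RESULT ==
depts.amt | depts.price
2 | 1
4 | 3
6 | 4

Derivation:
After WHERE (3 rows):
depts.price | depts.qty | depts.amt
1 | 4 | 2
3 | 1 | 4
4 | 7 | 6
After SELECT (3 rows):
depts.amt | depts.price
2 | 1
4 | 3
6 | 4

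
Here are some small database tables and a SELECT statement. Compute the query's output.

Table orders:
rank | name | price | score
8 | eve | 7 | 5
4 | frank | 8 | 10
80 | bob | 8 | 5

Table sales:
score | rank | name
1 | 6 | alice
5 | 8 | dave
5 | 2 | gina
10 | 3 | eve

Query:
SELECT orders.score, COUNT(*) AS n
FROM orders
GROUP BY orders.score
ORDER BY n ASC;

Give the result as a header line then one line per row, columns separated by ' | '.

== RESULT ==
orders.score | n
10 | 1
5 | 2

Derivation:
After GROUP BY (2 rows):
orders.score | n
5 | 2
10 | 1
After ORDER BY (2 rows):
orders.score | n
10 | 1
5 | 2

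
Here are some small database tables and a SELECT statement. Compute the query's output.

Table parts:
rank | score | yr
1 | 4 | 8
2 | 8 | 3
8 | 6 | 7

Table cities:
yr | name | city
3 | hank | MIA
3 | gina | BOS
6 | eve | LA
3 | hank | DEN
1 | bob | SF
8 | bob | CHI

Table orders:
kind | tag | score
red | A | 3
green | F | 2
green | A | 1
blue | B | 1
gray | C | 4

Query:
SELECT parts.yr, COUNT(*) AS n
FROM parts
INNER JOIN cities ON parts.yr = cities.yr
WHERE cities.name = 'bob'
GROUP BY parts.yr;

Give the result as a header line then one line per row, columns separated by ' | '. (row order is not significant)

== RESULT ==
parts.yr | n
8 | 1

Derivation:
After JOIN cities (4 rows):
parts.rank | parts.score | parts.yr | cities.yr | cities.name | cities.city
1 | 4 | 8 | 8 | bob | CHI
2 | 8 | 3 | 3 | hank | MIA
2 | 8 | 3 | 3 | gina | BOS
2 | 8 | 3 | 3 | hank | DEN
After WHERE (1 rows):
parts.rank | parts.score | parts.yr | cities.yr | cities.name | cities.city
1 | 4 | 8 | 8 | bob | CHI
After GROUP BY (1 rows):
parts.yr | n
8 | 1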